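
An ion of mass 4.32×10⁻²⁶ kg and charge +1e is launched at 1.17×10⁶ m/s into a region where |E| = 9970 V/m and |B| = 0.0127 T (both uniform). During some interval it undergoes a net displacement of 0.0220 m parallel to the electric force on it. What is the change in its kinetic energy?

The magnetic force is always ⟂ v and does no work; only the electric force changes KE.
ΔKE = F_E · d = |q|E d = (1.602×10⁻¹⁹)(9970)(0.0220) ≈ 3.51×10⁻¹⁷ J.

ΔKE ≈ 3.51×10⁻¹⁷ J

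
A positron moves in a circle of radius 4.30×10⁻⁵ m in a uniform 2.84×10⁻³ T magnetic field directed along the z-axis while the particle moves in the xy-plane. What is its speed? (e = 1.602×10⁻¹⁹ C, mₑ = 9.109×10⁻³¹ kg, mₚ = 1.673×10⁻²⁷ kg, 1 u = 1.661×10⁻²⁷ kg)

From |q|vB = mv²/r, v = |q|Br/m.
v = (1.602×10⁻¹⁹)(2.84×10⁻³)(4.30×10⁻⁵)/9.109×10⁻³¹ ≈ 2.15×10⁴ m/s.

v ≈ 2.15×10⁴ m/s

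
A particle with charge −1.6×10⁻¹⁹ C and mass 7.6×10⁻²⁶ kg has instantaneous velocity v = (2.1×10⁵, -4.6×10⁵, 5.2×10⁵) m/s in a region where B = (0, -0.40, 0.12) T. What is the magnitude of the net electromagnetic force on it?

v×B = (1.53×10⁵, -2.52×10⁴, -8.40×10⁴) N/C.
F = q v×B = (−1.6×10⁻¹⁹ C)·(1.53×10⁵, -2.52×10⁴, -8.40×10⁴) = (-2.44×10⁻¹⁴, 4.03×10⁻¹⁵, 1.34×10⁻¹⁴) N.
|F| = 2.82×10⁻¹⁴ N.

|F| ≈ 2.82×10⁻¹⁴ N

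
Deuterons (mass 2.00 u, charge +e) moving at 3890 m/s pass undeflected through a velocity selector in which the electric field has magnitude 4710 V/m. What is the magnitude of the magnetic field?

Balance of forces in the selector: qE = qvB ⇒ B = E/v.
B = 4710/3890 = 1.21 T.

B = 1.21 T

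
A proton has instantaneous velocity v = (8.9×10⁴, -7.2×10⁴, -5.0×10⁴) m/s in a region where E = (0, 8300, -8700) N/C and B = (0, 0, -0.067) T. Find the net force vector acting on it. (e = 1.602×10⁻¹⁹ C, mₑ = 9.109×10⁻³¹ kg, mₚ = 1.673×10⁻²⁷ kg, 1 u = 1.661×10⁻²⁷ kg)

F ≈ (7.73×10⁻¹⁶, 2.28×10⁻¹⁵, -1.39×10⁻¹⁵) N

v×B = (4820, 5960, 0) N/C.
E + v×B = (4820, 1.43×10⁴, -8700) N/C.
F = q(E + v×B) = (1.602×10⁻¹⁹ C)·(4820, 1.43×10⁴, -8700) = (7.73×10⁻¹⁶, 2.28×10⁻¹⁵, -1.39×10⁻¹⁵) N.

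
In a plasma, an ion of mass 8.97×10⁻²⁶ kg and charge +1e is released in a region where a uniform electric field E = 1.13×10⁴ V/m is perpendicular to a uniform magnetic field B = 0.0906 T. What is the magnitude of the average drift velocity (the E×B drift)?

v_d ≈ 1.25×10⁵ m/s

The steady drift has the magnetic force balancing the electric force, so v_d = E/B.
v_d = 1.13×10⁴/0.0906 = 1.25×10⁵ m/s.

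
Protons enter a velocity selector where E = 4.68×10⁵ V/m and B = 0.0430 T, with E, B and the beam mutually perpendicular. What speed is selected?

v = 1.09×10⁷ m/s

For undeflected motion the electric and magnetic forces balance: qE = qvB.
v = E/B = 4.68×10⁵/0.0430 = 1.09×10⁷ m/s.
The result is independent of the particle's charge and mass.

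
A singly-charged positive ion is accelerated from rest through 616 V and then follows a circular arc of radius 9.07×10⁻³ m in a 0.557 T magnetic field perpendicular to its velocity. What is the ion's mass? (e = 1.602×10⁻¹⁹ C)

m ≈ 3.32×10⁻²⁷ kg

Combine |q|V = ½mv² and r = mv/(|q|B): eliminate v to get m = qB²r²/(2V).
m = (1.602×10⁻¹⁹)(0.557)²(9.07×10⁻³)²/(2·616) ≈ 3.32×10⁻²⁷ kg.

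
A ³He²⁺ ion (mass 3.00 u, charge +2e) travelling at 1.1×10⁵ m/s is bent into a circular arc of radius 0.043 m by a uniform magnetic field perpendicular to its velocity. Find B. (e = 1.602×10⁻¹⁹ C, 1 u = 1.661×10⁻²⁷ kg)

B ≈ 0.040 T

From |q|vB = mv²/r, B = mv/(|q|r).
B = (4.983×10⁻²⁷)(1.1×10⁵)/((3.204×10⁻¹⁹)(0.043)) ≈ 0.040 T.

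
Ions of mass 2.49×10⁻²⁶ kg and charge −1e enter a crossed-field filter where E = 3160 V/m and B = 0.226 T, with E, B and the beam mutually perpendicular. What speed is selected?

Straight-line motion ⇒ electric and magnetic forces cancel, so E = vB.
v = E/B = 3160/0.226 = 1.40×10⁴ m/s.

v = 1.40×10⁴ m/s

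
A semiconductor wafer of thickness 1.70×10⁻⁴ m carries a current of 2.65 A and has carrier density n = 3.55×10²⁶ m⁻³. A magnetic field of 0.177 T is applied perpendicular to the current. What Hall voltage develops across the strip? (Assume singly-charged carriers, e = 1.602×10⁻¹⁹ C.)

V_H ≈ 4.85×10⁻⁵ V

V_H = IB/(n e t).
V_H = (2.65)(0.177)/((3.55×10²⁶)(1.602×10⁻¹⁹)(1.70×10⁻⁴)) ≈ 4.85×10⁻⁵ V.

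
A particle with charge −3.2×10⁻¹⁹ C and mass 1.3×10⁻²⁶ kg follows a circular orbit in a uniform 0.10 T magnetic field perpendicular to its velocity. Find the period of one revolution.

The cyclotron period depends only on m, q, B: T = 2πm/(|q|B).
T = 2π(1.3×10⁻²⁶)/((3.2×10⁻¹⁹)(0.10)) ≈ 2.6×10⁻⁶ s.

T ≈ 2.6×10⁻⁶ s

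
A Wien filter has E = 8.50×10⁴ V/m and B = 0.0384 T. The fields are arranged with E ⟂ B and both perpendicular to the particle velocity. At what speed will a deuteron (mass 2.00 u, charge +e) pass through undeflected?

v = 2.21×10⁶ m/s

Straight-line motion ⇒ electric and magnetic forces cancel, so E = vB.
v = E/B = 8.50×10⁴/0.0384 = 2.21×10⁶ m/s.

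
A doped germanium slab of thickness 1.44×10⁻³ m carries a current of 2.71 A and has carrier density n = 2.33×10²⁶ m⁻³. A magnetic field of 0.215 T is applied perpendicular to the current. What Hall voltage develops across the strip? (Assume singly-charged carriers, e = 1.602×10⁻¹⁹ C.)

V_H = IB/(n e t).
V_H = (2.71)(0.215)/((2.33×10²⁶)(1.602×10⁻¹⁹)(1.44×10⁻³)) ≈ 1.08×10⁻⁵ V.

V_H ≈ 1.08×10⁻⁵ V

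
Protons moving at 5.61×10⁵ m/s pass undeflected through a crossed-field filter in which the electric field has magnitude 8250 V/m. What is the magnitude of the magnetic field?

B = 0.0147 T

Balance of forces in the selector: qE = qvB ⇒ B = E/v.
B = 8250/5.61×10⁵ = 0.0147 T.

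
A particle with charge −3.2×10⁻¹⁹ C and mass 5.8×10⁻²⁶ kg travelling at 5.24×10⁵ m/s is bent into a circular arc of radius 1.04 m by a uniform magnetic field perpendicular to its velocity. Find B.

From |q|vB = mv²/r, B = mv/(|q|r).
B = (5.8×10⁻²⁶)(5.24×10⁵)/((3.2×10⁻¹⁹)(1.04)) ≈ 0.0913 T.

B ≈ 0.0913 T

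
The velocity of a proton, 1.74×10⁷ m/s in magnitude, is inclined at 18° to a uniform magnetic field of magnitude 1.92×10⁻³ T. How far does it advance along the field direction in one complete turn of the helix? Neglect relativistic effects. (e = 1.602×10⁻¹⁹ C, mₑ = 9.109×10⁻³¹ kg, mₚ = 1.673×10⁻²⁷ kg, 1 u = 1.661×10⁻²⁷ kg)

v∥ = v cosθ = 1.74×10⁷·cos18° ≈ 1.655×10⁷ m/s.
T = 2πm/(|q|B) = 2π(1.673×10⁻²⁷)/((1.602×10⁻¹⁹)(1.92×10⁻³)) ≈ 3.418×10⁻⁵ s.
pitch = v∥ T = (1.655×10⁷)(3.418×10⁻⁵) ≈ 566 m.

p ≈ 566 m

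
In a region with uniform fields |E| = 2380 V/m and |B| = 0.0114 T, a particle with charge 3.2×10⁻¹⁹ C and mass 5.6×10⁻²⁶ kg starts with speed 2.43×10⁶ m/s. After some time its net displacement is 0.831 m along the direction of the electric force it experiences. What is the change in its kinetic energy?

ΔKE ≈ 6.33×10⁻¹⁶ J

The magnetic force is always ⟂ v and does no work; only the electric force changes KE.
ΔKE = F_E · d = |q|E d = (3.2×10⁻¹⁹)(2380)(0.831) ≈ 6.33×10⁻¹⁶ J.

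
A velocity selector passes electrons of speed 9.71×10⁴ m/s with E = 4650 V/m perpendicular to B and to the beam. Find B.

Balance of forces in the selector: qE = qvB ⇒ B = E/v.
B = 4650/9.71×10⁴ = 0.0479 T.

B = 0.0479 T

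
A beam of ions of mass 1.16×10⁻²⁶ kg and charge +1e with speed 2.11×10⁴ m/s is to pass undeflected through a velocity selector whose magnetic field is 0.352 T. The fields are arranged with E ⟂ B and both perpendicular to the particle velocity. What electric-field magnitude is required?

E = 7430 V/m

For straight-line motion qE = qvB, so E = vB.
E = 2.11×10⁴ × 0.352 = 7430 V/m.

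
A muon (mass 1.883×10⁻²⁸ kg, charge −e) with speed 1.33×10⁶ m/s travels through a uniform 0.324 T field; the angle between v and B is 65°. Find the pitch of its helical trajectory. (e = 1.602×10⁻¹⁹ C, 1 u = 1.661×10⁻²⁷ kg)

p ≈ 0.0128 m

v∥ = v cosθ = 1.33×10⁶·cos65° ≈ 5.621×10⁵ m/s.
T = 2πm/(|q|B) = 2π(1.883×10⁻²⁸)/((1.602×10⁻¹⁹)(0.324)) ≈ 2.279×10⁻⁸ s.
pitch = v∥ T = (5.621×10⁵)(2.279×10⁻⁸) ≈ 0.0128 m.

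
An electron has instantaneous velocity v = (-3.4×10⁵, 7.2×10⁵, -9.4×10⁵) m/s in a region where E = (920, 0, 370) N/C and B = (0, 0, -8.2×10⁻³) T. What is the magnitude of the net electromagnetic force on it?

v×B = (-5900, -2790, 0) N/C.
E + v×B = (-4980, -2790, 370) N/C.
F = q(E + v×B) = (−1.602×10⁻¹⁹ C)·(-4980, -2790, 370) = (7.98×10⁻¹⁶, 4.47×10⁻¹⁶, -5.93×10⁻¹⁷) N.
|F| = 9.17×10⁻¹⁶ N.

|F| ≈ 9.17×10⁻¹⁶ N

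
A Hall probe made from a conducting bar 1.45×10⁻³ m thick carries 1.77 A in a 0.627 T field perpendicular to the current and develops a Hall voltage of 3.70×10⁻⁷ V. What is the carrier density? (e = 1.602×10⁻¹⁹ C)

From V_H = IB/(n e t), n = IB/(V_H e t).
n = (1.77)(0.627)/((3.70×10⁻⁷)(1.602×10⁻¹⁹)(1.45×10⁻³)) ≈ 1.29×10²⁸ m⁻³.

n ≈ 1.29×10²⁸ m⁻³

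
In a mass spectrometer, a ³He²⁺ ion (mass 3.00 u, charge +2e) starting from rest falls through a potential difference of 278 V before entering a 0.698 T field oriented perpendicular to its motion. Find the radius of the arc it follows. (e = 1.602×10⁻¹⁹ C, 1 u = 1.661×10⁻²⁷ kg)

r ≈ 4.21×10⁻³ m

Acceleration: |q|V = ½mv² ⇒ v = √(2|q|V/m) = √(2·3.204×10⁻¹⁹·278/4.983×10⁻²⁷) ≈ 1.891×10⁵ m/s.
In the field: r = mv/(|q|B) = (4.983×10⁻²⁷)(1.891×10⁵)/((3.204×10⁻¹⁹)(0.698)) ≈ 4.21×10⁻³ m.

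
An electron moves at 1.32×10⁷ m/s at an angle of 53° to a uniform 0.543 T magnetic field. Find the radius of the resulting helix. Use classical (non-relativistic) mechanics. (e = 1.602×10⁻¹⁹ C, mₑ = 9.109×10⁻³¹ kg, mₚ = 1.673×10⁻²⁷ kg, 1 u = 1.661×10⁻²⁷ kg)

v⊥ = v sinθ = 1.32×10⁷·sin53° ≈ 1.054×10⁷ m/s.
r = m v⊥/(|q|B) = (9.109×10⁻³¹)(1.054×10⁷)/((1.602×10⁻¹⁹)(0.543)) ≈ 1.10×10⁻⁴ m.

r ≈ 1.10×10⁻⁴ m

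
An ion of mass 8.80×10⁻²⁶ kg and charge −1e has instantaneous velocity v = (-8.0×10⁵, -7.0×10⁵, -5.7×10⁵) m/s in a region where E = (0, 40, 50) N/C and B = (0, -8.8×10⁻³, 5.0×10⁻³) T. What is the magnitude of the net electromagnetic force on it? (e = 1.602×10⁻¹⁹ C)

|F| ≈ 1.89×10⁻¹⁵ N

v×B = (-8520, 4000, 7040) N/C.
E + v×B = (-8520, 4040, 7090) N/C.
F = q(E + v×B) = (−1.602×10⁻¹⁹ C)·(-8520, 4040, 7090) = (1.36×10⁻¹⁵, -6.47×10⁻¹⁶, -1.14×10⁻¹⁵) N.
|F| = 1.89×10⁻¹⁵ N.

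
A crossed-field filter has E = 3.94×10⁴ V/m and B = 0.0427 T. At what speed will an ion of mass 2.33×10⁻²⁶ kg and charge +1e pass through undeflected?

For undeflected motion the electric and magnetic forces balance: qE = qvB.
v = E/B = 3.94×10⁴/0.0427 = 9.23×10⁵ m/s.

v = 9.23×10⁵ m/s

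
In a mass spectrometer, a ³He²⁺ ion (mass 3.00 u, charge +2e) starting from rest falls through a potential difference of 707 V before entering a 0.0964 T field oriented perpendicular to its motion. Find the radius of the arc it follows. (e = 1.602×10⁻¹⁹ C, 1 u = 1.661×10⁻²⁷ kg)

Acceleration: |q|V = ½mv² ⇒ v = √(2|q|V/m) = √(2·3.204×10⁻¹⁹·707/4.983×10⁻²⁷) ≈ 3.015×10⁵ m/s.
In the field: r = mv/(|q|B) = (4.983×10⁻²⁷)(3.015×10⁵)/((3.204×10⁻¹⁹)(0.0964)) ≈ 0.0486 m.

r ≈ 0.0486 m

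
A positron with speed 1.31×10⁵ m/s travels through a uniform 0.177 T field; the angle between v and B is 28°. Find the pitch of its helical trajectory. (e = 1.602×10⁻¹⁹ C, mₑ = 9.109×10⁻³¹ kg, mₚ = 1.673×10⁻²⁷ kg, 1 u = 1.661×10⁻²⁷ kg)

p ≈ 2.33×10⁻⁵ m

v∥ = v cosθ = 1.31×10⁵·cos28° ≈ 1.157×10⁵ m/s.
T = 2πm/(|q|B) = 2π(9.109×10⁻³¹)/((1.602×10⁻¹⁹)(0.177)) ≈ 2.018×10⁻¹⁰ s.
pitch = v∥ T = (1.157×10⁵)(2.018×10⁻¹⁰) ≈ 2.33×10⁻⁵ m.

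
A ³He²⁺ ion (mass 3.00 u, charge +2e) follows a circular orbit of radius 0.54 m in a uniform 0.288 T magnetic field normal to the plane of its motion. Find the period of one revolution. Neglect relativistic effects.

The cyclotron period depends only on m, q, B: T = 2πm/(|q|B).
T = 2π(4.983×10⁻²⁷)/((3.204×10⁻¹⁹)(0.288)) ≈ 3.39×10⁻⁷ s.

T ≈ 3.39×10⁻⁷ s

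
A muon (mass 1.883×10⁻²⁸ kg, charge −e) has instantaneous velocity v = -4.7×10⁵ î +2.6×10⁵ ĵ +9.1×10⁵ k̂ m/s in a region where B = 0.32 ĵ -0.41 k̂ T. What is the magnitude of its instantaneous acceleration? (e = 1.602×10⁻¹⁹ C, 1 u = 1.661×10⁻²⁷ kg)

|a| ≈ 3.97×10¹⁴ m/s²

v×B = (-3.98×10⁵, -1.93×10⁵, -1.50×10⁵) N/C.
F = q v×B = (−1.602×10⁻¹⁹ C)·(-3.98×10⁵, -1.93×10⁵, -1.50×10⁵) = (6.37×10⁻¹⁴, 3.09×10⁻¹⁴, 2.41×10⁻¹⁴) N.
|a| = |F|/m = 7.480×10⁻¹⁴/1.883×10⁻²⁸ ≈ 3.97×10¹⁴ m/s².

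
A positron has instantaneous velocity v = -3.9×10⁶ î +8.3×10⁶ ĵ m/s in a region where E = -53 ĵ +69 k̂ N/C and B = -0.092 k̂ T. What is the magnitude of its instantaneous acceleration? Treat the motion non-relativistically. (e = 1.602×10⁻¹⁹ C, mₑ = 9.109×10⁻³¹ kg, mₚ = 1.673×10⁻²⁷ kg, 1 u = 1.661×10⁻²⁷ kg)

v×B = (-7.64×10⁵, -3.59×10⁵, 0) N/C.
E + v×B = (-7.64×10⁵, -3.59×10⁵, 69.0) N/C.
F = q(E + v×B) = (1.602×10⁻¹⁹ C)·(-7.64×10⁵, -3.59×10⁵, 69.0) = (-1.22×10⁻¹³, -5.75×10⁻¹⁴, 1.11×10⁻¹⁷) N.
|a| = |F|/m = 1.352×10⁻¹³/9.109×10⁻³¹ ≈ 1.48×10¹⁷ m/s².

|a| ≈ 1.48×10¹⁷ m/s²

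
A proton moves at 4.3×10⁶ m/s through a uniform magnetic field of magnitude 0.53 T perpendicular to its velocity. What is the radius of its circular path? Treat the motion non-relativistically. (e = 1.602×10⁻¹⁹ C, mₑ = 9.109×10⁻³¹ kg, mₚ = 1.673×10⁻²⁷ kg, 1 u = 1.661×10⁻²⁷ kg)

r ≈ 0.085 m

The magnetic force provides the centripetal force: |q|vB = mv²/r.
r = mv/(|q|B) = (1.673×10⁻²⁷)(4.3×10⁶)/((1.602×10⁻¹⁹)(0.53)) ≈ 0.085 m.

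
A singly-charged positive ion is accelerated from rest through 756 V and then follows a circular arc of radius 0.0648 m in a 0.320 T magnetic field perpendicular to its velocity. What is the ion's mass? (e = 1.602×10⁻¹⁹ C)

m ≈ 4.56×10⁻²⁶ kg

Combine |q|V = ½mv² and r = mv/(|q|B): eliminate v to get m = qB²r²/(2V).
m = (1.602×10⁻¹⁹)(0.320)²(0.0648)²/(2·756) ≈ 4.56×10⁻²⁶ kg.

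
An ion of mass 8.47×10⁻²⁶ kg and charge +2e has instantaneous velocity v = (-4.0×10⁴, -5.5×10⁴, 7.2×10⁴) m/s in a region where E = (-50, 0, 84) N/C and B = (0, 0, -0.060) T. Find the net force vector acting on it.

F ≈ (1.04×10⁻¹⁵, -7.69×10⁻¹⁶, 2.69×10⁻¹⁷) N

v×B = (3300, -2400, 0) N/C.
E + v×B = (3250, -2400, 84.0) N/C.
F = q(E + v×B) = (3.204×10⁻¹⁹ C)·(3250, -2400, 84.0) = (1.04×10⁻¹⁵, -7.69×10⁻¹⁶, 2.69×10⁻¹⁷) N.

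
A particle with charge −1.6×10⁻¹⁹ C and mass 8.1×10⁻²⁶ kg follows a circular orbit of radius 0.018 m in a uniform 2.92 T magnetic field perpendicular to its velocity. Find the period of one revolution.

T ≈ 1.09×10⁻⁶ s

The cyclotron period depends only on m, q, B: T = 2πm/(|q|B).
T = 2π(8.1×10⁻²⁶)/((1.6×10⁻¹⁹)(2.92)) ≈ 1.09×10⁻⁶ s.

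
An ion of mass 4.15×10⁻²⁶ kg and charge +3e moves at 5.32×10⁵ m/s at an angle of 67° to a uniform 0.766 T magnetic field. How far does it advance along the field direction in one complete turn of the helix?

v∥ = v cosθ = 5.32×10⁵·cos67° ≈ 2.079×10⁵ m/s.
T = 2πm/(|q|B) = 2π(4.15×10⁻²⁶)/((4.806×10⁻¹⁹)(0.766)) ≈ 7.083×10⁻⁷ s.
pitch = v∥ T = (2.079×10⁵)(7.083×10⁻⁷) ≈ 0.147 m.

p ≈ 0.147 m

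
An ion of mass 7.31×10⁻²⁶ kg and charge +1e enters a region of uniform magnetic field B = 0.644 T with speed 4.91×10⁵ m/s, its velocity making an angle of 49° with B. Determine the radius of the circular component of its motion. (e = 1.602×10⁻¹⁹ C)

r ≈ 0.263 m

v⊥ = v sinθ = 4.91×10⁵·sin49° ≈ 3.706×10⁵ m/s.
r = m v⊥/(|q|B) = (7.31×10⁻²⁶)(3.706×10⁵)/((1.602×10⁻¹⁹)(0.644)) ≈ 0.263 m.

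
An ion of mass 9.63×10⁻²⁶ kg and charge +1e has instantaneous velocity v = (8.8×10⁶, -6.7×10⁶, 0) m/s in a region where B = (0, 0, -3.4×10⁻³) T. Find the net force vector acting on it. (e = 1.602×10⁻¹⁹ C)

v×B = (2.28×10⁴, 2.99×10⁴, 0) N/C.
F = q v×B = (1.602×10⁻¹⁹ C)·(2.28×10⁴, 2.99×10⁴, 0) = (3.65×10⁻¹⁵, 4.79×10⁻¹⁵, 0) N.

F ≈ (3.65×10⁻¹⁵, 4.79×10⁻¹⁵, 0) N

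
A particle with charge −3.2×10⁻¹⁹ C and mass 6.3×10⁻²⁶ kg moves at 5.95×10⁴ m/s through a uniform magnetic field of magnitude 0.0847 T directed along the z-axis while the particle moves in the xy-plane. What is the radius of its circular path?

r ≈ 0.138 m

The magnetic force provides the centripetal force: |q|vB = mv²/r.
r = mv/(|q|B) = (6.3×10⁻²⁶)(5.95×10⁴)/((3.2×10⁻¹⁹)(0.0847)) ≈ 0.138 m.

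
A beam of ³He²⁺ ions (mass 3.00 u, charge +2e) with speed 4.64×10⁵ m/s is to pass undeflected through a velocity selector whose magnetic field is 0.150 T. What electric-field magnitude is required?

E = 6.96×10⁴ V/m

For straight-line motion qE = qvB, so E = vB.
E = 4.64×10⁵ × 0.150 = 6.96×10⁴ V/m.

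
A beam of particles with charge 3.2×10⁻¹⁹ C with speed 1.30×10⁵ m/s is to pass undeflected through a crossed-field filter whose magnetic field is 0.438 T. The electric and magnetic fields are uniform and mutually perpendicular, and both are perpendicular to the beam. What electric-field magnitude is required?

For straight-line motion qE = qvB, so E = vB.
E = 1.30×10⁵ × 0.438 = 5.69×10⁴ V/m.

E = 5.69×10⁴ V/m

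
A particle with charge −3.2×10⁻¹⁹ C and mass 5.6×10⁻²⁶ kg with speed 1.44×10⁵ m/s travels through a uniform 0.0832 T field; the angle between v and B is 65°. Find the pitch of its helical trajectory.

v∥ = v cosθ = 1.44×10⁵·cos65° ≈ 6.086×10⁴ m/s.
T = 2πm/(|q|B) = 2π(5.6×10⁻²⁶)/((3.2×10⁻¹⁹)(0.0832)) ≈ 1.322×10⁻⁵ s.
pitch = v∥ T = (6.086×10⁴)(1.322×10⁻⁵) ≈ 0.804 m.

p ≈ 0.804 m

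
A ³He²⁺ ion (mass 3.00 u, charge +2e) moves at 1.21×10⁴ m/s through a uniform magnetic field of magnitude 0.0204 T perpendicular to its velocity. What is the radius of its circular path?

r ≈ 9.22×10⁻³ m

The magnetic force provides the centripetal force: |q|vB = mv²/r.
r = mv/(|q|B) = (4.983×10⁻²⁷)(1.21×10⁴)/((3.204×10⁻¹⁹)(0.0204)) ≈ 9.22×10⁻³ m.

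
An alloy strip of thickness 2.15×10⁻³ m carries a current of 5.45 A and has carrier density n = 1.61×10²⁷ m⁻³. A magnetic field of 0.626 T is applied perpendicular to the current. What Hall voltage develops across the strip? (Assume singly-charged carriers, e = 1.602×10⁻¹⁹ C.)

V_H = IB/(n e t).
V_H = (5.45)(0.626)/((1.61×10²⁷)(1.602×10⁻¹⁹)(2.15×10⁻³)) ≈ 6.15×10⁻⁶ V.

V_H ≈ 6.15×10⁻⁶ V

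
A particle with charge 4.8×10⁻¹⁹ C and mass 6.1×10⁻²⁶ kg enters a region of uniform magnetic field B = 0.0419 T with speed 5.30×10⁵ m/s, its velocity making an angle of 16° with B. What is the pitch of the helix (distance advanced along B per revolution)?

p ≈ 9.71 m

v∥ = v cosθ = 5.30×10⁵·cos16° ≈ 5.095×10⁵ m/s.
T = 2πm/(|q|B) = 2π(6.1×10⁻²⁶)/((4.8×10⁻¹⁹)(0.0419)) ≈ 1.906×10⁻⁵ s.
pitch = v∥ T = (5.095×10⁵)(1.906×10⁻⁵) ≈ 9.71 m.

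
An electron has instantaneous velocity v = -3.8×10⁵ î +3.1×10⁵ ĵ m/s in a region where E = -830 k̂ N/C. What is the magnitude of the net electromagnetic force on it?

|F| ≈ 1.33×10⁻¹⁶ N

Only an electric field acts, so F = qE = (−1.602×10⁻¹⁹ C)·(0, 0, -830) = (0, 0, 1.33×10⁻¹⁶) N.
|F| = 1.33×10⁻¹⁶ N.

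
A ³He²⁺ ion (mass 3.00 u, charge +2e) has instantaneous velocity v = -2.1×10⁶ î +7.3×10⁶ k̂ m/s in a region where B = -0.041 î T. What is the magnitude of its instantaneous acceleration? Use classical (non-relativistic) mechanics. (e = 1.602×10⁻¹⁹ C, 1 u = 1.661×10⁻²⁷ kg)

v×B = (0, -2.99×10⁵, 0) N/C.
F = q v×B = (3.204×10⁻¹⁹ C)·(0, -2.99×10⁵, 0) = (0, -9.59×10⁻¹⁴, 0) N.
|a| = |F|/m = 9.590×10⁻¹⁴/4.983×10⁻²⁷ ≈ 1.92×10¹³ m/s².

|a| ≈ 1.92×10¹³ m/s²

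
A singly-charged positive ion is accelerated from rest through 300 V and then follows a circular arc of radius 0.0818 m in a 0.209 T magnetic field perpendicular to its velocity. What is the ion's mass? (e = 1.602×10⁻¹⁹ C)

m ≈ 7.80×10⁻²⁶ kg

Combine |q|V = ½mv² and r = mv/(|q|B): eliminate v to get m = qB²r²/(2V).
m = (1.602×10⁻¹⁹)(0.209)²(0.0818)²/(2·300) ≈ 7.80×10⁻²⁶ kg.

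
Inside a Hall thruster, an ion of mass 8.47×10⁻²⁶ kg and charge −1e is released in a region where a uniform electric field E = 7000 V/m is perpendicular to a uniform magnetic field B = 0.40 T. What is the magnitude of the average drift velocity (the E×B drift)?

v_d ≈ 1.8×10⁴ m/s

The E×B drift speed is v_d = E/B.
v_d = 7000/0.40 = 1.8×10⁴ m/s.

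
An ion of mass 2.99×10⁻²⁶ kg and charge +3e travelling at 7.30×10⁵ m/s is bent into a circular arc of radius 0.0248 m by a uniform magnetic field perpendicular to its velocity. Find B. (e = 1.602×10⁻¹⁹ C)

From |q|vB = mv²/r, B = mv/(|q|r).
B = (2.99×10⁻²⁶)(7.30×10⁵)/((4.806×10⁻¹⁹)(0.0248)) ≈ 1.83 T.

B ≈ 1.83 T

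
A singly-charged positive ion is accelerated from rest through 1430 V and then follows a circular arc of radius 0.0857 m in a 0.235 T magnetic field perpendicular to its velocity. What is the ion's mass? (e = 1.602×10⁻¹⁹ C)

m ≈ 2.27×10⁻²⁶ kg

Combine |q|V = ½mv² and r = mv/(|q|B): eliminate v to get m = qB²r²/(2V).
m = (1.602×10⁻¹⁹)(0.235)²(0.0857)²/(2·1430) ≈ 2.27×10⁻²⁶ kg.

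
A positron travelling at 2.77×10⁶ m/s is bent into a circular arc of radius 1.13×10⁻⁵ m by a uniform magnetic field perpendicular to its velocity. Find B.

From |q|vB = mv²/r, B = mv/(|q|r).
B = (9.109×10⁻³¹)(2.77×10⁶)/((1.602×10⁻¹⁹)(1.13×10⁻⁵)) ≈ 1.39 T.

B ≈ 1.39 T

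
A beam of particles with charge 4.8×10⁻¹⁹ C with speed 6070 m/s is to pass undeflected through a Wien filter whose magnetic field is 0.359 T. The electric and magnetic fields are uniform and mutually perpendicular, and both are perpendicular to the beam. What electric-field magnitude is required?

For straight-line motion qE = qvB, so E = vB.
E = 6070 × 0.359 = 2180 V/m.

E = 2180 V/m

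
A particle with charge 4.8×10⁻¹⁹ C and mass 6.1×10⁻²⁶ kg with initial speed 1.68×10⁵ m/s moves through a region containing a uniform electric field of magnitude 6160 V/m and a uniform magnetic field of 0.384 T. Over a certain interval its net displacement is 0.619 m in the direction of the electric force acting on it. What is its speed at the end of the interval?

v_f ≈ 2.97×10⁵ m/s

B does no work; ΔKE = |q|E d.
½mv_f² = ½mv₀² + |q|Ed = ½(6.1×10⁻²⁶)(1.68×10⁵)² + (4.8×10⁻¹⁹)(6160)(0.619) ≈ 8.608×10⁻¹⁶ J + 1.830×10⁻¹⁵ J ≈ 2.691×10⁻¹⁵ J.
v_f = √(2·2.691×10⁻¹⁵/6.1×10⁻²⁶) ≈ 2.97×10⁵ m/s.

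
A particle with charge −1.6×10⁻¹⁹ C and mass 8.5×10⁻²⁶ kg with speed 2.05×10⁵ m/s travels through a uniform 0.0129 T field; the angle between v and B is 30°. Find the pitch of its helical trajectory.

v∥ = v cosθ = 2.05×10⁵·cos30° ≈ 1.775×10⁵ m/s.
T = 2πm/(|q|B) = 2π(8.5×10⁻²⁶)/((1.6×10⁻¹⁹)(0.0129)) ≈ 2.588×10⁻⁴ s.
pitch = v∥ T = (1.775×10⁵)(2.588×10⁻⁴) ≈ 45.9 m.

p ≈ 45.9 m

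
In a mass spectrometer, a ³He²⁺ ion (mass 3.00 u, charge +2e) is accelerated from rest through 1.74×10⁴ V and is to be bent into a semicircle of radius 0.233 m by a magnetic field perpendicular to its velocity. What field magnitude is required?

B ≈ 0.0998 T

v = √(2|q|V/m) = √(2·3.204×10⁻¹⁹·1.74×10⁴/4.983×10⁻²⁷) ≈ 1.496×10⁶ m/s.
B = mv/(|q|r) = (4.983×10⁻²⁷)(1.496×10⁶)/((3.204×10⁻¹⁹)(0.233)) ≈ 0.0998 T.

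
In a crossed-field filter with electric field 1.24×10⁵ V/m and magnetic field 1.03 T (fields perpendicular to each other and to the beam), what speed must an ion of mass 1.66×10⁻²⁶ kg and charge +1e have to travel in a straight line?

v = 1.20×10⁵ m/s

Straight-line motion ⇒ electric and magnetic forces cancel, so E = vB.
v = E/B = 1.24×10⁵/1.03 = 1.20×10⁵ m/s.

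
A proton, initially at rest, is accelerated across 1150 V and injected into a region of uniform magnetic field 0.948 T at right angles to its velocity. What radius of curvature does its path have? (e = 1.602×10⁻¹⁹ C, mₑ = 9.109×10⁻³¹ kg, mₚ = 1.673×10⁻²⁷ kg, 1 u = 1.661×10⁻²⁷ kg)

Acceleration: |q|V = ½mv² ⇒ v = √(2|q|V/m) = √(2·1.602×10⁻¹⁹·1150/1.673×10⁻²⁷) ≈ 4.693×10⁵ m/s.
In the field: r = mv/(|q|B) = (1.673×10⁻²⁷)(4.693×10⁵)/((1.602×10⁻¹⁹)(0.948)) ≈ 5.17×10⁻³ m.

r ≈ 5.17×10⁻³ m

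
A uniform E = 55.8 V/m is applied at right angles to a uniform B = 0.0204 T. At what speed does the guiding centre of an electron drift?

The E×B drift speed is v_d = E/B.
v_d = 55.8/0.0204 = 2740 m/s.

v_d ≈ 2740 m/s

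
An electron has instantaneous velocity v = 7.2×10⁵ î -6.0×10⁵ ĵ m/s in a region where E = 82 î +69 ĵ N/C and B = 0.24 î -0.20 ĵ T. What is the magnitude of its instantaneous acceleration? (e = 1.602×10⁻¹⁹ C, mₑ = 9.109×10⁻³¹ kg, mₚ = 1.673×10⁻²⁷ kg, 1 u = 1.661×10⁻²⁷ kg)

|a| ≈ 1.88×10¹³ m/s²

v×B = (0, 0, 0) N/C.
E + v×B = (82.0, 69.0, 0) N/C.
F = q(E + v×B) = (−1.602×10⁻¹⁹ C)·(82.0, 69.0, 0) = (-1.31×10⁻¹⁷, -1.11×10⁻¹⁷, 0) N.
|a| = |F|/m = 1.717×10⁻¹⁷/9.109×10⁻³¹ ≈ 1.88×10¹³ m/s².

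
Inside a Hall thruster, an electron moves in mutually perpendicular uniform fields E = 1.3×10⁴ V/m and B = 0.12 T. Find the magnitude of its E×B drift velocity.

In crossed fields the guiding centre drifts at v_d = |E×B|/B² = E/B, independent of charge and mass.
v_d = 1.3×10⁴/0.12 = 1.1×10⁵ m/s.

v_d ≈ 1.1×10⁵ m/s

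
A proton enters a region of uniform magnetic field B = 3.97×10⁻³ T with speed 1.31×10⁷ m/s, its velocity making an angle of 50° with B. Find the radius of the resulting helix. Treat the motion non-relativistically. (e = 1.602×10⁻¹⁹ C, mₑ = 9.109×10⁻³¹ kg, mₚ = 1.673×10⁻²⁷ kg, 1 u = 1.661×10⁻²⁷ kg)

v⊥ = v sinθ = 1.31×10⁷·sin50° ≈ 1.004×10⁷ m/s.
r = m v⊥/(|q|B) = (1.673×10⁻²⁷)(1.004×10⁷)/((1.602×10⁻¹⁹)(3.97×10⁻³)) ≈ 26.4 m.

r ≈ 26.4 m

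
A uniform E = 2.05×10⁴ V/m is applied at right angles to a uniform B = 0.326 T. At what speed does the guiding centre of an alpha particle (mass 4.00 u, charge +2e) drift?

The E×B drift speed is v_d = E/B.
v_d = 2.05×10⁴/0.326 = 6.29×10⁴ m/s.

v_d ≈ 6.29×10⁴ m/s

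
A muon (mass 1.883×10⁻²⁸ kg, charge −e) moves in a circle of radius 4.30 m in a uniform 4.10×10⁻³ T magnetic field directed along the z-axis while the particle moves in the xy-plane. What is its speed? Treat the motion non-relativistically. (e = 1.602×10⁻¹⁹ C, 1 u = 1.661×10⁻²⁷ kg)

v ≈ 1.50×10⁷ m/s

From |q|vB = mv²/r, v = |q|Br/m.
v = (1.602×10⁻¹⁹)(4.10×10⁻³)(4.30)/1.883×10⁻²⁸ ≈ 1.50×10⁷ m/s.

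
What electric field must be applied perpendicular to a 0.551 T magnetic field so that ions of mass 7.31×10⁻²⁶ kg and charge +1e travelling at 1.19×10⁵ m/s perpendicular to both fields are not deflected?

For straight-line motion qE = qvB, so E = vB.
E = 1.19×10⁵ × 0.551 = 6.56×10⁴ V/m.

E = 6.56×10⁴ V/m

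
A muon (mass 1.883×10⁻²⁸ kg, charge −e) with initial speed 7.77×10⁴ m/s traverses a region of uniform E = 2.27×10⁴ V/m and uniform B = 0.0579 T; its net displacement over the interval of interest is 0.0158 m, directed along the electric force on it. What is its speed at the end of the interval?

v_f ≈ 7.85×10⁵ m/s

B does no work; ΔKE = |q|E d.
½mv_f² = ½mv₀² + |q|Ed = ½(1.883×10⁻²⁸)(7.77×10⁴)² + (1.602×10⁻¹⁹)(2.27×10⁴)(0.0158) ≈ 5.684×10⁻¹⁹ J + 5.746×10⁻¹⁷ J ≈ 5.803×10⁻¹⁷ J.
v_f = √(2·5.803×10⁻¹⁷/1.883×10⁻²⁸) ≈ 7.85×10⁵ m/s.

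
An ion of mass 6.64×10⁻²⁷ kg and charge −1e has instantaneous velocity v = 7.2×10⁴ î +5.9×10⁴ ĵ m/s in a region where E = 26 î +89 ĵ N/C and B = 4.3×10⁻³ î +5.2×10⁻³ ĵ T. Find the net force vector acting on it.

F ≈ (-4.17×10⁻¹⁸, -1.43×10⁻¹⁷, -1.93×10⁻¹⁷) N

v×B = (0, 0, 121) N/C.
E + v×B = (26.0, 89.0, 121) N/C.
F = q(E + v×B) = (−1.602×10⁻¹⁹ C)·(26.0, 89.0, 121) = (-4.17×10⁻¹⁸, -1.43×10⁻¹⁷, -1.93×10⁻¹⁷) N.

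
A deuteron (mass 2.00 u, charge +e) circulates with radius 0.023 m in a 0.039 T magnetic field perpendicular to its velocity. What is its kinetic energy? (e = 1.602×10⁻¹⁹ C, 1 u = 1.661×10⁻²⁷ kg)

KE ≈ 3.1×10⁻¹⁸ J

v = |q|Br/m, then KE = ½mv² = (qBr)²/(2m).
v = (1.602×10⁻¹⁹)(0.039)(0.023)/3.322×10⁻²⁷ ≈ 4.326×10⁴ m/s.
KE = ½(3.322×10⁻²⁷)(4.326×10⁴)² ≈ 3.1×10⁻¹⁸ J.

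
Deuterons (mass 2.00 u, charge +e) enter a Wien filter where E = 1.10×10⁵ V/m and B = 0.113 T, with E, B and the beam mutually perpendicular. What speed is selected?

Straight-line motion ⇒ electric and magnetic forces cancel, so E = vB.
v = E/B = 1.10×10⁵/0.113 = 9.73×10⁵ m/s.

v = 9.73×10⁵ m/s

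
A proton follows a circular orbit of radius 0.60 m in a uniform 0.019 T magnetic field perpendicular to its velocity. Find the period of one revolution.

The cyclotron period depends only on m, q, B: T = 2πm/(|q|B).
T = 2π(1.673×10⁻²⁷)/((1.602×10⁻¹⁹)(0.019)) ≈ 3.5×10⁻⁶ s.

T ≈ 3.5×10⁻⁶ s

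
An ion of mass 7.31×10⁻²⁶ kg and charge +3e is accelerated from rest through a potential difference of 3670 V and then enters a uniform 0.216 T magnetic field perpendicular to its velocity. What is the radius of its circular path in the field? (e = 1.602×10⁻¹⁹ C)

Acceleration: |q|V = ½mv² ⇒ v = √(2|q|V/m) = √(2·4.806×10⁻¹⁹·3670/7.31×10⁻²⁶) ≈ 2.197×10⁵ m/s.
In the field: r = mv/(|q|B) = (7.31×10⁻²⁶)(2.197×10⁵)/((4.806×10⁻¹⁹)(0.216)) ≈ 0.155 m.

r ≈ 0.155 m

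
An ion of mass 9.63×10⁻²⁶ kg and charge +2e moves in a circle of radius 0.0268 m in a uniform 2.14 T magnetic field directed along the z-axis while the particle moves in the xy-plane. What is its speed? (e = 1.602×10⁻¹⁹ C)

From |q|vB = mv²/r, v = |q|Br/m.
v = (3.204×10⁻¹⁹)(2.14)(0.0268)/9.63×10⁻²⁶ ≈ 1.91×10⁵ m/s.

v ≈ 1.91×10⁵ m/s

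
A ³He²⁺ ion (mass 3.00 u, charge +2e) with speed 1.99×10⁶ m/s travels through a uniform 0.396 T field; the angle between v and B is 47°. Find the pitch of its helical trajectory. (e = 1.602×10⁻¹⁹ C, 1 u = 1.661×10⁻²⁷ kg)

v∥ = v cosθ = 1.99×10⁶·cos47° ≈ 1.357×10⁶ m/s.
T = 2πm/(|q|B) = 2π(4.983×10⁻²⁷)/((3.204×10⁻¹⁹)(0.396)) ≈ 2.468×10⁻⁷ s.
pitch = v∥ T = (1.357×10⁶)(2.468×10⁻⁷) ≈ 0.335 m.

p ≈ 0.335 m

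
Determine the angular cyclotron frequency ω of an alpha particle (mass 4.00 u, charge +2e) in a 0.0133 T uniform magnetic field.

ω ≈ 6.41×10⁵ rad/s

ω = |q|B/m.
ω = (3.204×10⁻¹⁹)(0.0133)/6.644×10⁻²⁷ ≈ 6.41×10⁵ rad/s.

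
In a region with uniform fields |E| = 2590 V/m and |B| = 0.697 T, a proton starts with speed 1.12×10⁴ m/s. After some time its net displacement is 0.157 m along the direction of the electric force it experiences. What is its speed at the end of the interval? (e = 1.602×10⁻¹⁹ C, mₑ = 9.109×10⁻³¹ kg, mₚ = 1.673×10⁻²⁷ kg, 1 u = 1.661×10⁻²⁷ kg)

B does no work; ΔKE = |q|E d.
½mv_f² = ½mv₀² + |q|Ed = ½(1.673×10⁻²⁷)(1.12×10⁴)² + (1.602×10⁻¹⁹)(2590)(0.157) ≈ 1.049×10⁻¹⁹ J + 6.514×10⁻¹⁷ J ≈ 6.525×10⁻¹⁷ J.
v_f = √(2·6.525×10⁻¹⁷/1.673×10⁻²⁷) ≈ 2.79×10⁵ m/s.

v_f ≈ 2.79×10⁵ m/s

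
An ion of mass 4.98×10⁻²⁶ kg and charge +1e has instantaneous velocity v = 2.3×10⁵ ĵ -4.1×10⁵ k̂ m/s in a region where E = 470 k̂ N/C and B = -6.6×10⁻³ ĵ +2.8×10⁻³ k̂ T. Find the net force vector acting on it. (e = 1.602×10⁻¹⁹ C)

F ≈ (-3.30×10⁻¹⁶, 0, 7.53×10⁻¹⁷) N

v×B = (-2060, 0, 0) N/C.
E + v×B = (-2060, 0, 470) N/C.
F = q(E + v×B) = (1.602×10⁻¹⁹ C)·(-2060, 0, 470) = (-3.30×10⁻¹⁶, 0, 7.53×10⁻¹⁷) N.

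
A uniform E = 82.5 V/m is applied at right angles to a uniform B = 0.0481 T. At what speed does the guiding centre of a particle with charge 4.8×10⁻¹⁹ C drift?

In crossed fields the guiding centre drifts at v_d = |E×B|/B² = E/B, independent of charge and mass.
v_d = 82.5/0.0481 = 1720 m/s.

v_d ≈ 1720 m/s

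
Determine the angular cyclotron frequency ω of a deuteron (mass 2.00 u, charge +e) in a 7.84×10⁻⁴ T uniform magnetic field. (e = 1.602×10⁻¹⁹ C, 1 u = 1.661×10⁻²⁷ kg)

ω ≈ 3.78×10⁴ rad/s

ω = |q|B/m.
ω = (1.602×10⁻¹⁹)(7.84×10⁻⁴)/3.322×10⁻²⁷ ≈ 3.78×10⁴ rad/s.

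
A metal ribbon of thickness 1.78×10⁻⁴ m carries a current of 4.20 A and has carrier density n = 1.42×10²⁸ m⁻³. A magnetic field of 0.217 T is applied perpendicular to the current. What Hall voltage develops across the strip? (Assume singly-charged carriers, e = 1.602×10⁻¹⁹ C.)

V_H = IB/(n e t).
V_H = (4.20)(0.217)/((1.42×10²⁸)(1.602×10⁻¹⁹)(1.78×10⁻⁴)) ≈ 2.25×10⁻⁶ V.

V_H ≈ 2.25×10⁻⁶ V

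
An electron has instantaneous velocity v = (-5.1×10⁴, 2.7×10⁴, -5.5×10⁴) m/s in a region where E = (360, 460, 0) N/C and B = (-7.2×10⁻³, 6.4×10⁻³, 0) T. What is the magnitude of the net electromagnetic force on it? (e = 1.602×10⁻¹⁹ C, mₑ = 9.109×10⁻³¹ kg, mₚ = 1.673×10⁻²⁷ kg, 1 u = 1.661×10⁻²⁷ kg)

v×B = (352, 396, -132) N/C.
E + v×B = (712, 856, -132) N/C.
F = q(E + v×B) = (−1.602×10⁻¹⁹ C)·(712, 856, -132) = (-1.14×10⁻¹⁶, -1.37×10⁻¹⁶, 2.11×10⁻¹⁷) N.
|F| = 1.80×10⁻¹⁶ N.

|F| ≈ 1.80×10⁻¹⁶ N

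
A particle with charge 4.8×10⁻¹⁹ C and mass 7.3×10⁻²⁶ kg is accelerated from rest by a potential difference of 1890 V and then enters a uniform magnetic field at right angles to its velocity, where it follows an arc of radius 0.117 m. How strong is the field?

v = √(2|q|V/m) = √(2·4.8×10⁻¹⁹·1890/7.3×10⁻²⁶) ≈ 1.577×10⁵ m/s.
B = mv/(|q|r) = (7.3×10⁻²⁶)(1.577×10⁵)/((4.8×10⁻¹⁹)(0.117)) ≈ 0.205 T.

B ≈ 0.205 T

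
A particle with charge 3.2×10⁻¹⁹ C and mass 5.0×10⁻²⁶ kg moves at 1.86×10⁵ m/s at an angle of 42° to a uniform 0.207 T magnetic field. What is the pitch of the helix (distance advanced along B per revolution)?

p ≈ 0.656 m

v∥ = v cosθ = 1.86×10⁵·cos42° ≈ 1.382×10⁵ m/s.
T = 2πm/(|q|B) = 2π(5.0×10⁻²⁶)/((3.2×10⁻¹⁹)(0.207)) ≈ 4.743×10⁻⁶ s.
pitch = v∥ T = (1.382×10⁵)(4.743×10⁻⁶) ≈ 0.656 m.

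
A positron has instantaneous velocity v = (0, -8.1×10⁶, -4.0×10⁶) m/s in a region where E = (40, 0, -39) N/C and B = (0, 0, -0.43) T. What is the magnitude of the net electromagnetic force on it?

v×B = (3.48×10⁶, 0, 0) N/C.
E + v×B = (3.48×10⁶, 0, -39.0) N/C.
F = q(E + v×B) = (1.602×10⁻¹⁹ C)·(3.48×10⁶, 0, -39.0) = (5.58×10⁻¹³, 0, -6.25×10⁻¹⁸) N.
|F| = 5.58×10⁻¹³ N.

|F| ≈ 5.58×10⁻¹³ N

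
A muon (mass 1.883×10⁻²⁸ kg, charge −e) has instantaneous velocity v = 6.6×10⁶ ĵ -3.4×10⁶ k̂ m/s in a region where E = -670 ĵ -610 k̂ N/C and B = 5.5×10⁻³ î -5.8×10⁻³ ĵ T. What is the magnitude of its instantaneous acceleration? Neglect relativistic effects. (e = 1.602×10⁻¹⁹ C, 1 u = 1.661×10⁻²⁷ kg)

|a| ≈ 3.92×10¹³ m/s²

v×B = (-1.97×10⁴, -1.87×10⁴, -3.63×10⁴) N/C.
E + v×B = (-1.97×10⁴, -1.94×10⁴, -3.69×10⁴) N/C.
F = q(E + v×B) = (−1.602×10⁻¹⁹ C)·(-1.97×10⁴, -1.94×10⁴, -3.69×10⁴) = (3.16×10⁻¹⁵, 3.10×10⁻¹⁵, 5.91×10⁻¹⁵) N.
|a| = |F|/m = 7.387×10⁻¹⁵/1.883×10⁻²⁸ ≈ 3.92×10¹³ m/s².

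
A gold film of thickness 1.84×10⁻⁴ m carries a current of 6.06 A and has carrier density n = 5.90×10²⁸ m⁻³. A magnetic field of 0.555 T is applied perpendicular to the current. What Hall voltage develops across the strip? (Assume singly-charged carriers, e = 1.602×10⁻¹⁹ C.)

V_H = IB/(n e t).
V_H = (6.06)(0.555)/((5.90×10²⁸)(1.602×10⁻¹⁹)(1.84×10⁻⁴)) ≈ 1.93×10⁻⁶ V.

V_H ≈ 1.93×10⁻⁶ V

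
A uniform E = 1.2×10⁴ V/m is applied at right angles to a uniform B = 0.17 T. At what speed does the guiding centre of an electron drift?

v_d ≈ 7.1×10⁴ m/s

The steady drift has the magnetic force balancing the electric force, so v_d = E/B.
v_d = 1.2×10⁴/0.17 = 7.1×10⁴ m/s.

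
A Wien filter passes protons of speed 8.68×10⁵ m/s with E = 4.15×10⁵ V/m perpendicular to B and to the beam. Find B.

B = 0.478 T

Balance of forces in the selector: qE = qvB ⇒ B = E/v.
B = 4.15×10⁵/8.68×10⁵ = 0.478 T.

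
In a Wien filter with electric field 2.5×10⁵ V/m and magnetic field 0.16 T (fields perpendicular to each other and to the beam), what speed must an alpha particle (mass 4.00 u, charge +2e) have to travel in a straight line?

v = 1.6×10⁶ m/s

Straight-line motion ⇒ electric and magnetic forces cancel, so E = vB.
v = E/B = 2.5×10⁵/0.16 = 1.6×10⁶ m/s.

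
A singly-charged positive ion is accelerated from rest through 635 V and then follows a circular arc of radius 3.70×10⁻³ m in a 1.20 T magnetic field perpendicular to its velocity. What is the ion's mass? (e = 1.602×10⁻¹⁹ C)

Combine |q|V = ½mv² and r = mv/(|q|B): eliminate v to get m = qB²r²/(2V).
m = (1.602×10⁻¹⁹)(1.20)²(3.70×10⁻³)²/(2·635) ≈ 2.49×10⁻²⁷ kg.

m ≈ 2.49×10⁻²⁷ kg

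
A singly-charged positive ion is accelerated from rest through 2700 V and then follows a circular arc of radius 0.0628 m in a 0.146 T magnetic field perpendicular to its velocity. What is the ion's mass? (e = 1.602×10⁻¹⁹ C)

Combine |q|V = ½mv² and r = mv/(|q|B): eliminate v to get m = qB²r²/(2V).
m = (1.602×10⁻¹⁹)(0.146)²(0.0628)²/(2·2700) ≈ 2.49×10⁻²⁷ kg.

m ≈ 2.49×10⁻²⁷ kg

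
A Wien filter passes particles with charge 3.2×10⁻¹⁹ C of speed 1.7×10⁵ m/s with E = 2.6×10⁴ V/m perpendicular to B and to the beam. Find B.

Balance of forces in the selector: qE = qvB ⇒ B = E/v.
B = 2.6×10⁴/1.7×10⁵ = 0.15 T.

B = 0.15 T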